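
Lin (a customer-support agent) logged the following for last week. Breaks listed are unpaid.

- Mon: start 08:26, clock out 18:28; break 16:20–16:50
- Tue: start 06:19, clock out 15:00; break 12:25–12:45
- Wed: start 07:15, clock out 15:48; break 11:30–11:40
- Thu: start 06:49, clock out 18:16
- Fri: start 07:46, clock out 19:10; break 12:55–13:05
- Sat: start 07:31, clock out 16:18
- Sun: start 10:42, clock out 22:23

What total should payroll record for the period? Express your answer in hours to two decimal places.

69.42 hours

Mon: 08:26–18:28 = 10 h 2 min; less 30 min break → 9 h 32 min
Tue: 06:19–15:00 = 8 h 41 min; less 20 min break → 8 h 21 min
Wed: 07:15–15:48 = 8 h 33 min; less 10 min break → 8 h 23 min
Thu: 06:49–18:16 = 11 h 27 min
Fri: 07:46–19:10 = 11 h 24 min; less 10 min break → 11 h 14 min
Sat: 07:31–16:18 = 8 h 47 min
Sun: 10:42–22:23 = 11 h 41 min
Total: 9 h 32 min + 8 h 21 min + 8 h 23 min + 11 h 27 min + 11 h 14 min + 8 h 47 min + 11 h 41 min = 69 h 25 min.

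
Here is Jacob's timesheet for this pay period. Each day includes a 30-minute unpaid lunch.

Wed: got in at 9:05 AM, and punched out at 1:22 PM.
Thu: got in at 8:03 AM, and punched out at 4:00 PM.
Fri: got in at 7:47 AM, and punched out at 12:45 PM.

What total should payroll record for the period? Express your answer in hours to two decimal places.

15.70 hours

Wed: 9:05 AM–1:22 PM = 4 h 17 min; less 30 min break → 3 h 47 min
Thu: 8:03 AM–4:00 PM = 7 h 57 min; less 30 min break → 7 h 27 min
Fri: 7:47 AM–12:45 PM = 4 h 58 min; less 30 min break → 4 h 28 min
Total: 3 h 47 min + 7 h 27 min + 4 h 28 min = 15 h 42 min.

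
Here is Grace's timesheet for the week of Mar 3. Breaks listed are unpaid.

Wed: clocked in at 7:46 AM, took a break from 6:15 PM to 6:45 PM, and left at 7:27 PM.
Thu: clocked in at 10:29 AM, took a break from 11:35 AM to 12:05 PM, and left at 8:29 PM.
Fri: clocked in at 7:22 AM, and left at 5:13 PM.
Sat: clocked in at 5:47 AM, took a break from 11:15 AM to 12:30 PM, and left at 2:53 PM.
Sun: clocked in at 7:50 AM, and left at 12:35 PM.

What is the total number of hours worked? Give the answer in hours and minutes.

43 h 8 min

Wed: 7:46 AM–7:27 PM = 11 h 41 min; less 30 min break → 11 h 11 min
Thu: 10:29 AM–8:29 PM = 10 h 0 min; less 30 min break → 9 h 30 min
Fri: 7:22 AM–5:13 PM = 9 h 51 min
Sat: 5:47 AM–2:53 PM = 9 h 6 min; less 75 min break → 7 h 51 min
Sun: 7:50 AM–12:35 PM = 4 h 45 min
Total: 11 h 11 min + 9 h 30 min + 9 h 51 min + 7 h 51 min + 4 h 45 min = 43 h 8 min.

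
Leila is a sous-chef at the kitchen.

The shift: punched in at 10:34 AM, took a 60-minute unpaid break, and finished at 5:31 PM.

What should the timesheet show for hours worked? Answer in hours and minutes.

The shift: 10:34 AM–5:31 PM = 6 h 57 min; less 60 min break → 5 h 57 min

5 h 57 min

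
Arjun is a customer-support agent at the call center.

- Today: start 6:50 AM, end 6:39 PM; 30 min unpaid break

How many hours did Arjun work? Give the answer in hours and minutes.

11 h 19 min

Today: 6:50 AM–6:39 PM = 11 h 49 min; less 30 min break → 11 h 19 min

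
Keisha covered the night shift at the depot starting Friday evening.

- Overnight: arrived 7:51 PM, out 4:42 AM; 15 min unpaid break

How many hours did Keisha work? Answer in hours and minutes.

8 h 36 min

Overnight: 7:51 PM → midnight = 4 h 9 min; midnight → 4:42 AM = 4 h 42 min; span 8 h 51 min; less 15 min break → 8 h 36 min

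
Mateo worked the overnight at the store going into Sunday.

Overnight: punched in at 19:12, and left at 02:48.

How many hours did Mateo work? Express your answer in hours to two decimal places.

Overnight: 19:12 → midnight = 4 h 48 min; midnight → 02:48 = 2 h 48 min; span 7 h 36 min

7.60 hours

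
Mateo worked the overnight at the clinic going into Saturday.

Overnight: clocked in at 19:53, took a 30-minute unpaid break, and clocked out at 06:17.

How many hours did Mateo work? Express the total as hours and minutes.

Overnight: 19:53 → midnight = 4 h 7 min; midnight → 06:17 = 6 h 17 min; span 10 h 24 min; less 30 min break → 9 h 54 min

9 h 54 min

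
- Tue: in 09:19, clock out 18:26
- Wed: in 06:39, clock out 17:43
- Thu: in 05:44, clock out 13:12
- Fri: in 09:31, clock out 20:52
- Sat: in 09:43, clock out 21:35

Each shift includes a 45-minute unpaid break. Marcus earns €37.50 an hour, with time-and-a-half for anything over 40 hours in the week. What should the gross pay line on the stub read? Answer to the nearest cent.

€1900.31

Tue: 09:19–18:26 = 9 h 7 min; less 45 min break → 8 h 22 min
Wed: 06:39–17:43 = 11 h 4 min; less 45 min break → 10 h 19 min
Thu: 05:44–13:12 = 7 h 28 min; less 45 min break → 6 h 43 min
Fri: 09:31–20:52 = 11 h 21 min; less 45 min break → 10 h 36 min
Sat: 09:43–21:35 = 11 h 52 min; less 45 min break → 11 h 7 min
Total worked: 47 h 7 min = 2827 min.
Regular 40 h 0 min = 2400 min at €37.50/h; overtime 7 h 7 min = 427 min at €56.25/h.
Pay = (2400 × €37.50 + 427 × €56.25) ÷ 60 = €1900.31.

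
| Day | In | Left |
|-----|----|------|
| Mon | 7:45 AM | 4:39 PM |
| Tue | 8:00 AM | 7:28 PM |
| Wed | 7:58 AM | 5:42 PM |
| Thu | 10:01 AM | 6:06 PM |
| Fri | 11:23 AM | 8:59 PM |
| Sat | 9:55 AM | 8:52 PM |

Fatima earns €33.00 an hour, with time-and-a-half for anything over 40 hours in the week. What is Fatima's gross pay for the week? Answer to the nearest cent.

€2247.30

Mon: 7:45 AM–4:39 PM = 8 h 54 min
Tue: 8:00 AM–7:28 PM = 11 h 28 min
Wed: 7:58 AM–5:42 PM = 9 h 44 min
Thu: 10:01 AM–6:06 PM = 8 h 5 min
Fri: 11:23 AM–8:59 PM = 9 h 36 min
Sat: 9:55 AM–8:52 PM = 10 h 57 min
Total worked: 58 h 44 min = 3524 min.
Regular 40 h 0 min = 2400 min at €33.00/h; overtime 18 h 44 min = 1124 min at €49.50/h.
Pay = (2400 × €33.00 + 1124 × €49.50) ÷ 60 = €2247.30.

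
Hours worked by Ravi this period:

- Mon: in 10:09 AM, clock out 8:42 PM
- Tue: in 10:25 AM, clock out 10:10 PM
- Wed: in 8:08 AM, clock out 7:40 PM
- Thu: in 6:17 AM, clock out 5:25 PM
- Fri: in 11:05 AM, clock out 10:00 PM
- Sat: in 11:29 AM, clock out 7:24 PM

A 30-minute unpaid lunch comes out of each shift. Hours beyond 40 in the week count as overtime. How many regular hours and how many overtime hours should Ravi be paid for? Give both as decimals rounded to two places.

Mon: 10:09 AM–8:42 PM = 10 h 33 min; less 30 min break → 10 h 3 min
Tue: 10:25 AM–10:10 PM = 11 h 45 min; less 30 min break → 11 h 15 min
Wed: 8:08 AM–7:40 PM = 11 h 32 min; less 30 min break → 11 h 2 min
Thu: 6:17 AM–5:25 PM = 11 h 8 min; less 30 min break → 10 h 38 min
Fri: 11:05 AM–10:00 PM = 10 h 55 min; less 30 min break → 10 h 25 min
Sat: 11:29 AM–7:24 PM = 7 h 55 min; less 30 min break → 7 h 25 min
Total worked: 60 h 48 min = 60.80 h.
Threshold 40 h → overtime 20 h 48 min, regular 40 h 0 min.

Regular 40.00 hours, overtime 20.80 hours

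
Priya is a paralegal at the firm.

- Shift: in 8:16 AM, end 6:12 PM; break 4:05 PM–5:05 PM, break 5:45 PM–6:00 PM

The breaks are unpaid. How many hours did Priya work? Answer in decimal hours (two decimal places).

8.68 hours

Shift: 8:16 AM–6:12 PM = 9 h 56 min; less 75 min break → 8 h 41 min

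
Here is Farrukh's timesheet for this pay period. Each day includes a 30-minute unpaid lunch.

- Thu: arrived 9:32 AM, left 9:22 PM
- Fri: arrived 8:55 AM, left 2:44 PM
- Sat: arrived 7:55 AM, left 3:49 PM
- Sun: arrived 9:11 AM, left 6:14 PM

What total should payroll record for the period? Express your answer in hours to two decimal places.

32.60 hours

Thu: 9:32 AM–9:22 PM = 11 h 50 min; less 30 min break → 11 h 20 min
Fri: 8:55 AM–2:44 PM = 5 h 49 min; less 30 min break → 5 h 19 min
Sat: 7:55 AM–3:49 PM = 7 h 54 min; less 30 min break → 7 h 24 min
Sun: 9:11 AM–6:14 PM = 9 h 3 min; less 30 min break → 8 h 33 min
Total: 11 h 20 min + 5 h 19 min + 7 h 24 min + 8 h 33 min = 32 h 36 min.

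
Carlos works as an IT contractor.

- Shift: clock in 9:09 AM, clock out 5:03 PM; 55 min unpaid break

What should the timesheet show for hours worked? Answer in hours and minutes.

6 h 59 min

Shift: 9:09 AM–5:03 PM = 7 h 54 min; less 55 min break → 6 h 59 min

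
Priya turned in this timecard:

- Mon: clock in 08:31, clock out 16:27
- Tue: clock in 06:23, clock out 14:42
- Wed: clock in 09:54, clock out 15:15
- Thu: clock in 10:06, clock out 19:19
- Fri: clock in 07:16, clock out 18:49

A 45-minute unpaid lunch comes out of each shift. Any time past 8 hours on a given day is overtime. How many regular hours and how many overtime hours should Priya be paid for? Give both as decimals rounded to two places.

Regular 35.35 hours, overtime 3.27 hours

Mon: 08:31–16:27 = 7 h 56 min; less 45 min break → 7 h 11 min
Tue: 06:23–14:42 = 8 h 19 min; less 45 min break → 7 h 34 min
Wed: 09:54–15:15 = 5 h 21 min; less 45 min break → 4 h 36 min
Thu: 10:06–19:19 = 9 h 13 min; less 45 min break → 8 h 28 min
Fri: 07:16–18:49 = 11 h 33 min; less 45 min break → 10 h 48 min
Mon reg 7 h 11 min / OT 0 h 0 min; Tue reg 7 h 34 min / OT 0 h 0 min; Wed reg 4 h 36 min / OT 0 h 0 min; Thu reg 8 h 0 min / OT 0 h 28 min; Fri reg 8 h 0 min / OT 2 h 48 min.
Totals: regular 35 h 21 min, overtime 3 h 16 min.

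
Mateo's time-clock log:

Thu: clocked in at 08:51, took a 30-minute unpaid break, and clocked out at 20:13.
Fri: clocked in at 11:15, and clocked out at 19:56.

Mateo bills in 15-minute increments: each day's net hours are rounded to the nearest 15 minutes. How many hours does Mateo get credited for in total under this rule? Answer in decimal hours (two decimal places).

19.50 hours

Thu: 08:51–20:13 = 11 h 22 min − 30 min = 10 h 52 min → rounds to 10 h 45 min
Fri: 11:15–19:56 = 8 h 41 min → rounds to 8 h 45 min
Total credited: 19 h 30 min.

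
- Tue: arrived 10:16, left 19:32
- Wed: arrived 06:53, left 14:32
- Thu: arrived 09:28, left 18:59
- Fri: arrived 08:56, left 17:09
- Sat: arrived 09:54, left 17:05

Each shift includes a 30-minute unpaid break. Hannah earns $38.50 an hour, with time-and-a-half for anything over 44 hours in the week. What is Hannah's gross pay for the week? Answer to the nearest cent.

$1514.33

Tue: 10:16–19:32 = 9 h 16 min; less 30 min break → 8 h 46 min
Wed: 06:53–14:32 = 7 h 39 min; less 30 min break → 7 h 9 min
Thu: 09:28–18:59 = 9 h 31 min; less 30 min break → 9 h 1 min
Fri: 08:56–17:09 = 8 h 13 min; less 30 min break → 7 h 43 min
Sat: 09:54–17:05 = 7 h 11 min; less 30 min break → 6 h 41 min
Total worked: 39 h 20 min = 2360 min.
Regular 39 h 20 min = 2360 min at $38.50/h; overtime 0 h 0 min = 0 min at $57.75/h.
Pay = (2360 × $38.50 + 0 × $57.75) ÷ 60 = $1514.33.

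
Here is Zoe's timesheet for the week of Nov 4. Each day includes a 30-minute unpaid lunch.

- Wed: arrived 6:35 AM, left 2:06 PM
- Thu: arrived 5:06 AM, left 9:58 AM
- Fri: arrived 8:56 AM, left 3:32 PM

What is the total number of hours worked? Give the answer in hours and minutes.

17 h 29 min

Wed: 6:35 AM–2:06 PM = 7 h 31 min; less 30 min break → 7 h 1 min
Thu: 5:06 AM–9:58 AM = 4 h 52 min; less 30 min break → 4 h 22 min
Fri: 8:56 AM–3:32 PM = 6 h 36 min; less 30 min break → 6 h 6 min
Total: 7 h 1 min + 4 h 22 min + 6 h 6 min = 17 h 29 min.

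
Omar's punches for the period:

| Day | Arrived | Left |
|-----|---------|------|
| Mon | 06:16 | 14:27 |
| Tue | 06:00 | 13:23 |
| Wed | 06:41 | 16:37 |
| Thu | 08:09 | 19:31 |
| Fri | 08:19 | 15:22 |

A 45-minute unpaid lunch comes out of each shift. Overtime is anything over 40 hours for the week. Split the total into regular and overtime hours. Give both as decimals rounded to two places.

Mon: 06:16–14:27 = 8 h 11 min; less 45 min break → 7 h 26 min
Tue: 06:00–13:23 = 7 h 23 min; less 45 min break → 6 h 38 min
Wed: 06:41–16:37 = 9 h 56 min; less 45 min break → 9 h 11 min
Thu: 08:09–19:31 = 11 h 22 min; less 45 min break → 10 h 37 min
Fri: 08:19–15:22 = 7 h 3 min; less 45 min break → 6 h 18 min
Total worked: 40 h 10 min = 40.17 h.
Threshold 40 h → overtime 0 h 10 min, regular 40 h 0 min.

Regular 40.00 hours, overtime 0.17 hours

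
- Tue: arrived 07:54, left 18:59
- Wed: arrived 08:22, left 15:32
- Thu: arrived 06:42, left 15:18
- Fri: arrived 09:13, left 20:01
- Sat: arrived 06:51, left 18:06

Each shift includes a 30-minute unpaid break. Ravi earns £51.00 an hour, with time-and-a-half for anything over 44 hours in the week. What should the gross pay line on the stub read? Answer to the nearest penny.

£2427.60

Tue: 07:54–18:59 = 11 h 5 min; less 30 min break → 10 h 35 min
Wed: 08:22–15:32 = 7 h 10 min; less 30 min break → 6 h 40 min
Thu: 06:42–15:18 = 8 h 36 min; less 30 min break → 8 h 6 min
Fri: 09:13–20:01 = 10 h 48 min; less 30 min break → 10 h 18 min
Sat: 06:51–18:06 = 11 h 15 min; less 30 min break → 10 h 45 min
Total worked: 46 h 24 min = 2784 min.
Regular 44 h 0 min = 2640 min at £51.00/h; overtime 2 h 24 min = 144 min at £76.50/h.
Pay = (2640 × £51.00 + 144 × £76.50) ÷ 60 = £2427.60.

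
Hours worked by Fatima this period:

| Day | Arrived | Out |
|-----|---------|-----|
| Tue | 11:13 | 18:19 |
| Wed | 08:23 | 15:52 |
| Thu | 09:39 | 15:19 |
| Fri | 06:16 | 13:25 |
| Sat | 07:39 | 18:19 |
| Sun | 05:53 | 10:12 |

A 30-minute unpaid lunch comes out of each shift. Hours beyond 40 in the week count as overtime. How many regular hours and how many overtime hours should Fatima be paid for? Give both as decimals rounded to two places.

Regular 39.38 hours, overtime 0.00 hours

Tue: 11:13–18:19 = 7 h 6 min; less 30 min break → 6 h 36 min
Wed: 08:23–15:52 = 7 h 29 min; less 30 min break → 6 h 59 min
Thu: 09:39–15:19 = 5 h 40 min; less 30 min break → 5 h 10 min
Fri: 06:16–13:25 = 7 h 9 min; less 30 min break → 6 h 39 min
Sat: 07:39–18:19 = 10 h 40 min; less 30 min break → 10 h 10 min
Sun: 05:53–10:12 = 4 h 19 min; less 30 min break → 3 h 49 min
Total worked: 39 h 23 min = 39.38 h.
Threshold 40 h → overtime 0 h 0 min, regular 39 h 23 min.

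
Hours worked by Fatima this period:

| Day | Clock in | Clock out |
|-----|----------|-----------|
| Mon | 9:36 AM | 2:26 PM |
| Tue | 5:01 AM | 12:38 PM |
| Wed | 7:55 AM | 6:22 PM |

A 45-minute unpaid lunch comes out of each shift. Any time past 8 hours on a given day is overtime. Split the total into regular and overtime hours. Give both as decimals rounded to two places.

Regular 18.95 hours, overtime 1.70 hours

Mon: 9:36 AM–2:26 PM = 4 h 50 min; less 45 min break → 4 h 5 min
Tue: 5:01 AM–12:38 PM = 7 h 37 min; less 45 min break → 6 h 52 min
Wed: 7:55 AM–6:22 PM = 10 h 27 min; less 45 min break → 9 h 42 min
Mon reg 4 h 5 min / OT 0 h 0 min; Tue reg 6 h 52 min / OT 0 h 0 min; Wed reg 8 h 0 min / OT 1 h 42 min.
Totals: regular 18 h 57 min, overtime 1 h 42 min.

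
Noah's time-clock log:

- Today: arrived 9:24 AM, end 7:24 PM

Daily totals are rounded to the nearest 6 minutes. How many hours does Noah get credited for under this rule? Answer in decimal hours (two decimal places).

Today: 9:24 AM–7:24 PM = 10 h 0 min → rounds to 10 h 0 min

10.00 hours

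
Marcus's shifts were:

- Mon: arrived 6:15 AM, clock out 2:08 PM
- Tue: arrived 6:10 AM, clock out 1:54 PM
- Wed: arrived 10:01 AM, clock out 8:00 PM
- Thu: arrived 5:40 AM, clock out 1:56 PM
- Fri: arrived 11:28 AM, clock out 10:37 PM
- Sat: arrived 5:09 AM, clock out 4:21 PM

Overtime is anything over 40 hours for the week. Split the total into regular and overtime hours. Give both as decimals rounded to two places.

Mon: 6:15 AM–2:08 PM = 7 h 53 min
Tue: 6:10 AM–1:54 PM = 7 h 44 min
Wed: 10:01 AM–8:00 PM = 9 h 59 min
Thu: 5:40 AM–1:56 PM = 8 h 16 min
Fri: 11:28 AM–10:37 PM = 11 h 9 min
Sat: 5:09 AM–4:21 PM = 11 h 12 min
Total worked: 56 h 13 min = 56.22 h.
Threshold 40 h → overtime 16 h 13 min, regular 40 h 0 min.

Regular 40.00 hours, overtime 16.22 hours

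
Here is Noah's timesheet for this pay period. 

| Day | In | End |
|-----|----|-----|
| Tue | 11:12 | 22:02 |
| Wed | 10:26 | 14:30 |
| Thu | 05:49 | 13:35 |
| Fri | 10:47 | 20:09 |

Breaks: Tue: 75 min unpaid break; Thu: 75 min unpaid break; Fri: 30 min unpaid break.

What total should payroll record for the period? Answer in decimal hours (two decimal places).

29.03 hours

Tue: 11:12–22:02 = 10 h 50 min; less 75 min break → 9 h 35 min
Wed: 10:26–14:30 = 4 h 4 min
Thu: 05:49–13:35 = 7 h 46 min; less 75 min break → 6 h 31 min
Fri: 10:47–20:09 = 9 h 22 min; less 30 min break → 8 h 52 min
Total: 9 h 35 min + 4 h 4 min + 6 h 31 min + 8 h 52 min = 29 h 2 min.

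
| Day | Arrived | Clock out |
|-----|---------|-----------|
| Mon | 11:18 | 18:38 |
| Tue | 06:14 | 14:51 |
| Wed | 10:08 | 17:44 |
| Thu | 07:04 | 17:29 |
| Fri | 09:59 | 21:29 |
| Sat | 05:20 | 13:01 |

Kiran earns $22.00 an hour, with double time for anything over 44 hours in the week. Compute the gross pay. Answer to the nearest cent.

$1370.60

Mon: 11:18–18:38 = 7 h 20 min
Tue: 06:14–14:51 = 8 h 37 min
Wed: 10:08–17:44 = 7 h 36 min
Thu: 07:04–17:29 = 10 h 25 min
Fri: 09:59–21:29 = 11 h 30 min
Sat: 05:20–13:01 = 7 h 41 min
Total worked: 53 h 9 min = 3189 min.
Regular 44 h 0 min = 2640 min at $22.00/h; overtime 9 h 9 min = 549 min at $44.00/h.
Pay = (2640 × $22.00 + 549 × $44.00) ÷ 60 = $1370.60.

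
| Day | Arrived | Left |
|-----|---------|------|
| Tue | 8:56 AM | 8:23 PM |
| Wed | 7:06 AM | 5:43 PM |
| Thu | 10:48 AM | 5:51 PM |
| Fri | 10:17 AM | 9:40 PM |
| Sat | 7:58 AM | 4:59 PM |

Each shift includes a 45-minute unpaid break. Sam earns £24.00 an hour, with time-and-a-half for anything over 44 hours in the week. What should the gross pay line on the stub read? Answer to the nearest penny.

£1119.60

Tue: 8:56 AM–8:23 PM = 11 h 27 min; less 45 min break → 10 h 42 min
Wed: 7:06 AM–5:43 PM = 10 h 37 min; less 45 min break → 9 h 52 min
Thu: 10:48 AM–5:51 PM = 7 h 3 min; less 45 min break → 6 h 18 min
Fri: 10:17 AM–9:40 PM = 11 h 23 min; less 45 min break → 10 h 38 min
Sat: 7:58 AM–4:59 PM = 9 h 1 min; less 45 min break → 8 h 16 min
Total worked: 45 h 46 min = 2746 min.
Regular 44 h 0 min = 2640 min at £24.00/h; overtime 1 h 46 min = 106 min at £36.00/h.
Pay = (2640 × £24.00 + 106 × £36.00) ÷ 60 = £1119.60.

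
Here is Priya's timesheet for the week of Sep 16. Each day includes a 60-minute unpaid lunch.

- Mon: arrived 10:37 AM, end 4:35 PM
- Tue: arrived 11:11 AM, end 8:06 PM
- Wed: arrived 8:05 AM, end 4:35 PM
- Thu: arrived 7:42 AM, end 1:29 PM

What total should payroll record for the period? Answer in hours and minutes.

Mon: 10:37 AM–4:35 PM = 5 h 58 min; less 60 min break → 4 h 58 min
Tue: 11:11 AM–8:06 PM = 8 h 55 min; less 60 min break → 7 h 55 min
Wed: 8:05 AM–4:35 PM = 8 h 30 min; less 60 min break → 7 h 30 min
Thu: 7:42 AM–1:29 PM = 5 h 47 min; less 60 min break → 4 h 47 min
Total: 4 h 58 min + 7 h 55 min + 7 h 30 min + 4 h 47 min = 25 h 10 min.

25 h 10 min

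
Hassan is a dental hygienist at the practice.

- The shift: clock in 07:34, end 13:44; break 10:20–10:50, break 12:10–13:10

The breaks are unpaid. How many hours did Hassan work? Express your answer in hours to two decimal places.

The shift: 07:34–13:44 = 6 h 10 min; less 90 min break → 4 h 40 min

4.67 hours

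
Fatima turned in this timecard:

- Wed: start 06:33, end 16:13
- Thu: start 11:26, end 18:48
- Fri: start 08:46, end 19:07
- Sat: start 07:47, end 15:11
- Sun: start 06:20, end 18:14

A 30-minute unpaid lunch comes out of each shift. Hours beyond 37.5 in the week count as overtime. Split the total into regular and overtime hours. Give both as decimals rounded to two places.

Regular 37.50 hours, overtime 6.68 hours

Wed: 06:33–16:13 = 9 h 40 min; less 30 min break → 9 h 10 min
Thu: 11:26–18:48 = 7 h 22 min; less 30 min break → 6 h 52 min
Fri: 08:46–19:07 = 10 h 21 min; less 30 min break → 9 h 51 min
Sat: 07:47–15:11 = 7 h 24 min; less 30 min break → 6 h 54 min
Sun: 06:20–18:14 = 11 h 54 min; less 30 min break → 11 h 24 min
Total worked: 44 h 11 min = 44.18 h.
Threshold 37.5 h → overtime 6 h 41 min, regular 37 h 30 min.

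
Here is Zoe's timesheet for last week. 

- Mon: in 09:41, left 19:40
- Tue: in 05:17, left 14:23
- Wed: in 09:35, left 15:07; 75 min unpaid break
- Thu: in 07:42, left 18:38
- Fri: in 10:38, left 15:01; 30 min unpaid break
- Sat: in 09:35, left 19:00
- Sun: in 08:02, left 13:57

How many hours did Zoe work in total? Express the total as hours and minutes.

Mon: 09:41–19:40 = 9 h 59 min
Tue: 05:17–14:23 = 9 h 6 min
Wed: 09:35–15:07 = 5 h 32 min; less 75 min break → 4 h 17 min
Thu: 07:42–18:38 = 10 h 56 min
Fri: 10:38–15:01 = 4 h 23 min; less 30 min break → 3 h 53 min
Sat: 09:35–19:00 = 9 h 25 min
Sun: 08:02–13:57 = 5 h 55 min
Total: 9 h 59 min + 9 h 6 min + 4 h 17 min + 10 h 56 min + 3 h 53 min + 9 h 25 min + 5 h 55 min = 53 h 31 min.

53 h 31 min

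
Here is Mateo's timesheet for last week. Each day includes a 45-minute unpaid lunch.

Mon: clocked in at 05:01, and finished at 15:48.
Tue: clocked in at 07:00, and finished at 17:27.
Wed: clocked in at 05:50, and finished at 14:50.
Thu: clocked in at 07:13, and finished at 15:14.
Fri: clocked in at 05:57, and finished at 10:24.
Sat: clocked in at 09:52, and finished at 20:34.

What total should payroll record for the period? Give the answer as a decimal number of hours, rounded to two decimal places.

48.90 hours

Mon: 05:01–15:48 = 10 h 47 min; less 45 min break → 10 h 2 min
Tue: 07:00–17:27 = 10 h 27 min; less 45 min break → 9 h 42 min
Wed: 05:50–14:50 = 9 h 0 min; less 45 min break → 8 h 15 min
Thu: 07:13–15:14 = 8 h 1 min; less 45 min break → 7 h 16 min
Fri: 05:57–10:24 = 4 h 27 min; less 45 min break → 3 h 42 min
Sat: 09:52–20:34 = 10 h 42 min; less 45 min break → 9 h 57 min
Total: 10 h 2 min + 9 h 42 min + 8 h 15 min + 7 h 16 min + 3 h 42 min + 9 h 57 min = 48 h 54 min.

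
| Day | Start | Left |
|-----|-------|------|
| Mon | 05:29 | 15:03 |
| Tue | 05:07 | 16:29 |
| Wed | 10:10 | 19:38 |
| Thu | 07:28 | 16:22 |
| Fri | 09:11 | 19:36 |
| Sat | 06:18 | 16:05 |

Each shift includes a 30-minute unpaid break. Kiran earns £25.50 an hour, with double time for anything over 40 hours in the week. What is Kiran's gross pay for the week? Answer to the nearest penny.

Mon: 05:29–15:03 = 9 h 34 min; less 30 min break → 9 h 4 min
Tue: 05:07–16:29 = 11 h 22 min; less 30 min break → 10 h 52 min
Wed: 10:10–19:38 = 9 h 28 min; less 30 min break → 8 h 58 min
Thu: 07:28–16:22 = 8 h 54 min; less 30 min break → 8 h 24 min
Fri: 09:11–19:36 = 10 h 25 min; less 30 min break → 9 h 55 min
Sat: 06:18–16:05 = 9 h 47 min; less 30 min break → 9 h 17 min
Total worked: 56 h 30 min = 3390 min.
Regular 40 h 0 min = 2400 min at £25.50/h; overtime 16 h 30 min = 990 min at £51.00/h.
Pay = (2400 × £25.50 + 990 × £51.00) ÷ 60 = £1861.50.

£1861.50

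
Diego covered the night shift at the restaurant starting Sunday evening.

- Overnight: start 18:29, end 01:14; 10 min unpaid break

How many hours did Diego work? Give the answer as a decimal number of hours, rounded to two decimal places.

Overnight: 18:29 → midnight = 5 h 31 min; midnight → 01:14 = 1 h 14 min; span 6 h 45 min; less 10 min break → 6 h 35 min

6.58 hours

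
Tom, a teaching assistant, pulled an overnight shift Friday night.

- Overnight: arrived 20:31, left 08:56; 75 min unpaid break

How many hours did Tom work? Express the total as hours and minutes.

11 h 10 min

Overnight: 20:31 → midnight = 3 h 29 min; midnight → 08:56 = 8 h 56 min; span 12 h 25 min; less 75 min break → 11 h 10 min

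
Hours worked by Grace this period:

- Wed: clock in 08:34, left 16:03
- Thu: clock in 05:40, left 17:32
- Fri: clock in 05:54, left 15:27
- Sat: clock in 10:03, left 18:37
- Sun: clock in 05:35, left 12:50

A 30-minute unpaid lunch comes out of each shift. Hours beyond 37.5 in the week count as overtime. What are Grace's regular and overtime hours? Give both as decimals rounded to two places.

Regular 37.50 hours, overtime 4.72 hours

Wed: 08:34–16:03 = 7 h 29 min; less 30 min break → 6 h 59 min
Thu: 05:40–17:32 = 11 h 52 min; less 30 min break → 11 h 22 min
Fri: 05:54–15:27 = 9 h 33 min; less 30 min break → 9 h 3 min
Sat: 10:03–18:37 = 8 h 34 min; less 30 min break → 8 h 4 min
Sun: 05:35–12:50 = 7 h 15 min; less 30 min break → 6 h 45 min
Total worked: 42 h 13 min = 42.22 h.
Threshold 37.5 h → overtime 4 h 43 min, regular 37 h 30 min.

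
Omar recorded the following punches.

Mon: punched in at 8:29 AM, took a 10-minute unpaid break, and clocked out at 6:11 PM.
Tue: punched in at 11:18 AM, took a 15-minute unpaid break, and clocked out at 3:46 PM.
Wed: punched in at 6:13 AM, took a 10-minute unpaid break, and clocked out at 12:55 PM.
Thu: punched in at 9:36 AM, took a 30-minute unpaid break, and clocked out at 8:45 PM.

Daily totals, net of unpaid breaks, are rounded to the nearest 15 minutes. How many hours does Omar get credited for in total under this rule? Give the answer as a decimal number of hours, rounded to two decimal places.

Mon: 8:29 AM–6:11 PM = 9 h 42 min − 10 min = 9 h 32 min → rounds to 9 h 30 min
Tue: 11:18 AM–3:46 PM = 4 h 28 min − 15 min = 4 h 13 min → rounds to 4 h 15 min
Wed: 6:13 AM–12:55 PM = 6 h 42 min − 10 min = 6 h 32 min → rounds to 6 h 30 min
Thu: 9:36 AM–8:45 PM = 11 h 9 min − 30 min = 10 h 39 min → rounds to 10 h 45 min
Total credited: 31 h 0 min.

31.00 hours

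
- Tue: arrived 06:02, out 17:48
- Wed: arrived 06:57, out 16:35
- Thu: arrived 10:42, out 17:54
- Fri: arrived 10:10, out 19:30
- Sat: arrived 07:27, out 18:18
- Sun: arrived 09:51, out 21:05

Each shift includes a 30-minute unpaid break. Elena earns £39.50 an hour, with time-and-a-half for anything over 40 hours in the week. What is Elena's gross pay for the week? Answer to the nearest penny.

£2588.24

Tue: 06:02–17:48 = 11 h 46 min; less 30 min break → 11 h 16 min
Wed: 06:57–16:35 = 9 h 38 min; less 30 min break → 9 h 8 min
Thu: 10:42–17:54 = 7 h 12 min; less 30 min break → 6 h 42 min
Fri: 10:10–19:30 = 9 h 20 min; less 30 min break → 8 h 50 min
Sat: 07:27–18:18 = 10 h 51 min; less 30 min break → 10 h 21 min
Sun: 09:51–21:05 = 11 h 14 min; less 30 min break → 10 h 44 min
Total worked: 57 h 1 min = 3421 min.
Regular 40 h 0 min = 2400 min at £39.50/h; overtime 17 h 1 min = 1021 min at £59.25/h.
Pay = (2400 × £39.50 + 1021 × £59.25) ÷ 60 = £2588.24.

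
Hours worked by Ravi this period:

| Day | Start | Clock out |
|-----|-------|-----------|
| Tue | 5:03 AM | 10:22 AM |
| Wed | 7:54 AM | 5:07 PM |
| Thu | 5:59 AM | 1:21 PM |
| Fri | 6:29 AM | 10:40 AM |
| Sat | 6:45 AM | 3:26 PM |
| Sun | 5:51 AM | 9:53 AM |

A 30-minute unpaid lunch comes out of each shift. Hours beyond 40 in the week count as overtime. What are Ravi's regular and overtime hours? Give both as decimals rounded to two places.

Tue: 5:03 AM–10:22 AM = 5 h 19 min; less 30 min break → 4 h 49 min
Wed: 7:54 AM–5:07 PM = 9 h 13 min; less 30 min break → 8 h 43 min
Thu: 5:59 AM–1:21 PM = 7 h 22 min; less 30 min break → 6 h 52 min
Fri: 6:29 AM–10:40 AM = 4 h 11 min; less 30 min break → 3 h 41 min
Sat: 6:45 AM–3:26 PM = 8 h 41 min; less 30 min break → 8 h 11 min
Sun: 5:51 AM–9:53 AM = 4 h 2 min; less 30 min break → 3 h 32 min
Total worked: 35 h 48 min = 35.80 h.
Threshold 40 h → overtime 0 h 0 min, regular 35 h 48 min.

Regular 35.80 hours, overtime 0.00 hours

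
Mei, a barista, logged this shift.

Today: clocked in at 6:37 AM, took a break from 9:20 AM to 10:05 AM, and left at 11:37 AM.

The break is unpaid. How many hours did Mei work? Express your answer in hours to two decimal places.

4.25 hours

Today: 6:37 AM–11:37 AM = 5 h 0 min; less 45 min break → 4 h 15 min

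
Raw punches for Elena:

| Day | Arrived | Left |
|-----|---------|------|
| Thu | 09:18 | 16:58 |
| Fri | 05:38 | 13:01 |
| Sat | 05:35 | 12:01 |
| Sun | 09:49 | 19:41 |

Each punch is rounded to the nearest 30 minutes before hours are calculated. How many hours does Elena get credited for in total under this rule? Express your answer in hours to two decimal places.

31.00 hours

Thu: in 09:18→09:30, out 16:58→17:00; 7 h 30 min
Fri: in 05:38→05:30, out 13:01→13:00; 7 h 30 min
Sat: in 05:35→05:30, out 12:01→12:00; 6 h 30 min
Sun: in 09:49→10:00, out 19:41→19:30; 9 h 30 min
Total credited: 31 h 0 min.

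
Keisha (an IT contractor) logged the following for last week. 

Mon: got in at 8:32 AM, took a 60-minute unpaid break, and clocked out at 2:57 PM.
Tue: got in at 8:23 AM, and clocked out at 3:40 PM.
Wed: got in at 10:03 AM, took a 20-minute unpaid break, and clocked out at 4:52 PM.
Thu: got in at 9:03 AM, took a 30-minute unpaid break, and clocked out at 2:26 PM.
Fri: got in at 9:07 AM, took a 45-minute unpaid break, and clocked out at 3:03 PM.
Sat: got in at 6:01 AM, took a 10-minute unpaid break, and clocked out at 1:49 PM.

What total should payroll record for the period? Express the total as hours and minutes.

Mon: 8:32 AM–2:57 PM = 6 h 25 min; less 60 min break → 5 h 25 min
Tue: 8:23 AM–3:40 PM = 7 h 17 min
Wed: 10:03 AM–4:52 PM = 6 h 49 min; less 20 min break → 6 h 29 min
Thu: 9:03 AM–2:26 PM = 5 h 23 min; less 30 min break → 4 h 53 min
Fri: 9:07 AM–3:03 PM = 5 h 56 min; less 45 min break → 5 h 11 min
Sat: 6:01 AM–1:49 PM = 7 h 48 min; less 10 min break → 7 h 38 min
Total: 5 h 25 min + 7 h 17 min + 6 h 29 min + 4 h 53 min + 5 h 11 min + 7 h 38 min = 36 h 53 min.

36 h 53 min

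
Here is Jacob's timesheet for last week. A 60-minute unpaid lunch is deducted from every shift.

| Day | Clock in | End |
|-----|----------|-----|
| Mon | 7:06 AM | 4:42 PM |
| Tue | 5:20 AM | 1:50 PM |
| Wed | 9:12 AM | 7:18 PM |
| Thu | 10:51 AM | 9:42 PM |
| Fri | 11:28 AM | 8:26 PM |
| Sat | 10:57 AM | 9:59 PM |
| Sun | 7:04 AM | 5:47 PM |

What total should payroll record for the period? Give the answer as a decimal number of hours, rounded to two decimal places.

Mon: 7:06 AM–4:42 PM = 9 h 36 min; less 60 min break → 8 h 36 min
Tue: 5:20 AM–1:50 PM = 8 h 30 min; less 60 min break → 7 h 30 min
Wed: 9:12 AM–7:18 PM = 10 h 6 min; less 60 min break → 9 h 6 min
Thu: 10:51 AM–9:42 PM = 10 h 51 min; less 60 min break → 9 h 51 min
Fri: 11:28 AM–8:26 PM = 8 h 58 min; less 60 min break → 7 h 58 min
Sat: 10:57 AM–9:59 PM = 11 h 2 min; less 60 min break → 10 h 2 min
Sun: 7:04 AM–5:47 PM = 10 h 43 min; less 60 min break → 9 h 43 min
Total: 8 h 36 min + 7 h 30 min + 9 h 6 min + 9 h 51 min + 7 h 58 min + 10 h 2 min + 9 h 43 min = 62 h 46 min.

62.77 hours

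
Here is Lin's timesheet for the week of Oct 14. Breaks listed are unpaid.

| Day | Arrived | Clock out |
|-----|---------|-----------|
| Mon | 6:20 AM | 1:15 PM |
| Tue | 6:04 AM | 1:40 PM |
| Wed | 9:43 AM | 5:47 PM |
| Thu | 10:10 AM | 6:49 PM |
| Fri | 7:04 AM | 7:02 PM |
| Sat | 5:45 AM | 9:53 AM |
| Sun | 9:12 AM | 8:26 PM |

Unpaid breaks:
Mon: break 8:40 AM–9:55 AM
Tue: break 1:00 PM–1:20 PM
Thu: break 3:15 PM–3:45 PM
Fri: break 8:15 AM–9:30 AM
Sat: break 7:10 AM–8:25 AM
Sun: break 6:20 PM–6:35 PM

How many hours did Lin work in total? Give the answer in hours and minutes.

Mon: 6:20 AM–1:15 PM = 6 h 55 min; less 75 min break → 5 h 40 min
Tue: 6:04 AM–1:40 PM = 7 h 36 min; less 20 min break → 7 h 16 min
Wed: 9:43 AM–5:47 PM = 8 h 4 min
Thu: 10:10 AM–6:49 PM = 8 h 39 min; less 30 min break → 8 h 9 min
Fri: 7:04 AM–7:02 PM = 11 h 58 min; less 75 min break → 10 h 43 min
Sat: 5:45 AM–9:53 AM = 4 h 8 min; less 75 min break → 2 h 53 min
Sun: 9:12 AM–8:26 PM = 11 h 14 min; less 15 min break → 10 h 59 min
Total: 5 h 40 min + 7 h 16 min + 8 h 4 min + 8 h 9 min + 10 h 43 min + 2 h 53 min + 10 h 59 min = 53 h 44 min.

53 h 44 min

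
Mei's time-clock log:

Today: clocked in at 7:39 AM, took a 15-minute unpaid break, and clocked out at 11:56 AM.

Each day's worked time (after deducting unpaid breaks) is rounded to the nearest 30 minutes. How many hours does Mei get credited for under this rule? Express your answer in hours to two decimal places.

4.00 hours

Today: 7:39 AM–11:56 AM = 4 h 17 min − 15 min = 4 h 2 min → rounds to 4 h 0 min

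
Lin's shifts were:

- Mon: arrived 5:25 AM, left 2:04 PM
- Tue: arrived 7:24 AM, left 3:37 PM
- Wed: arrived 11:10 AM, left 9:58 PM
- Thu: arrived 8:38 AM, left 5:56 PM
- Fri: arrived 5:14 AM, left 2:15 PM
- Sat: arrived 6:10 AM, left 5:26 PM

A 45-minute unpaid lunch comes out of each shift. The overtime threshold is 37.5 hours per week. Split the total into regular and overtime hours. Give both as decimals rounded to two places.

Regular 37.50 hours, overtime 15.25 hours

Mon: 5:25 AM–2:04 PM = 8 h 39 min; less 45 min break → 7 h 54 min
Tue: 7:24 AM–3:37 PM = 8 h 13 min; less 45 min break → 7 h 28 min
Wed: 11:10 AM–9:58 PM = 10 h 48 min; less 45 min break → 10 h 3 min
Thu: 8:38 AM–5:56 PM = 9 h 18 min; less 45 min break → 8 h 33 min
Fri: 5:14 AM–2:15 PM = 9 h 1 min; less 45 min break → 8 h 16 min
Sat: 6:10 AM–5:26 PM = 11 h 16 min; less 45 min break → 10 h 31 min
Total worked: 52 h 45 min = 52.75 h.
Threshold 37.5 h → overtime 15 h 15 min, regular 37 h 30 min.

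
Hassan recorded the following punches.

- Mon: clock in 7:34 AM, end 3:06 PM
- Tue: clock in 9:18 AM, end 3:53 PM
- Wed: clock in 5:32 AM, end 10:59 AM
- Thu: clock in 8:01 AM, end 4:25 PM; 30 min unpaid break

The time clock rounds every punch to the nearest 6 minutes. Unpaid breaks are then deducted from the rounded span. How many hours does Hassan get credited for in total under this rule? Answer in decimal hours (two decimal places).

27.50 hours

Mon: in 7:34 AM→7:36 AM, out 3:06 PM→3:06 PM; 7 h 30 min
Tue: in 9:18 AM→9:18 AM, out 3:53 PM→3:54 PM; 6 h 36 min
Wed: in 5:32 AM→5:30 AM, out 10:59 AM→11:00 AM; 5 h 30 min
Thu: in 8:01 AM→8:00 AM, out 4:25 PM→4:24 PM; 8 h 24 min − 30 min = 7 h 54 min
Total credited: 27 h 30 min.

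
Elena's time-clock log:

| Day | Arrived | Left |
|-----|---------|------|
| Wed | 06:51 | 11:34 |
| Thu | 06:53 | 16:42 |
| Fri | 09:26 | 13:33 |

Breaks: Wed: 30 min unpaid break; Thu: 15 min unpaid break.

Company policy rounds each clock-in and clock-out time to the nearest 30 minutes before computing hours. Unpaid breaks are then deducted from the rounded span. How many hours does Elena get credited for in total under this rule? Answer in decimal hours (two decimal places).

17.25 hours

Wed: in 06:51→07:00, out 11:34→11:30; 4 h 30 min − 30 min = 4 h 0 min
Thu: in 06:53→07:00, out 16:42→16:30; 9 h 30 min − 15 min = 9 h 15 min
Fri: in 09:26→09:30, out 13:33→13:30; 4 h 0 min
Total credited: 17 h 15 min.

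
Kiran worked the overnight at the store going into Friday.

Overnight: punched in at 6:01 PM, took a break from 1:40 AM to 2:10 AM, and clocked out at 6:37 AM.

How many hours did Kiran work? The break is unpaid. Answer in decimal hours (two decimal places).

12.10 hours

Overnight: 6:01 PM → midnight = 5 h 59 min; midnight → 6:37 AM = 6 h 37 min; span 12 h 36 min; less 30 min break → 12 h 6 min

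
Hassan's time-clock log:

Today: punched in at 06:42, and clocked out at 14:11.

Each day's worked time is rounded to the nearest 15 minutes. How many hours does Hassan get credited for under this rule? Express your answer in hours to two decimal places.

7.50 hours

Today: 06:42–14:11 = 7 h 29 min → rounds to 7 h 30 min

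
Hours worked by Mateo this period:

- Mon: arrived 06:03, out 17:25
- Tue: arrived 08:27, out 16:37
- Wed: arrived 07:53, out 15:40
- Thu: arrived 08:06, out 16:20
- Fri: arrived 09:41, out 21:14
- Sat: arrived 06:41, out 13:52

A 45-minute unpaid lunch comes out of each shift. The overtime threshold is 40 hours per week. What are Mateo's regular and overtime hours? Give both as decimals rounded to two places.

Mon: 06:03–17:25 = 11 h 22 min; less 45 min break → 10 h 37 min
Tue: 08:27–16:37 = 8 h 10 min; less 45 min break → 7 h 25 min
Wed: 07:53–15:40 = 7 h 47 min; less 45 min break → 7 h 2 min
Thu: 08:06–16:20 = 8 h 14 min; less 45 min break → 7 h 29 min
Fri: 09:41–21:14 = 11 h 33 min; less 45 min break → 10 h 48 min
Sat: 06:41–13:52 = 7 h 11 min; less 45 min break → 6 h 26 min
Total worked: 49 h 47 min = 49.78 h.
Threshold 40 h → overtime 9 h 47 min, regular 40 h 0 min.

Regular 40.00 hours, overtime 9.78 hours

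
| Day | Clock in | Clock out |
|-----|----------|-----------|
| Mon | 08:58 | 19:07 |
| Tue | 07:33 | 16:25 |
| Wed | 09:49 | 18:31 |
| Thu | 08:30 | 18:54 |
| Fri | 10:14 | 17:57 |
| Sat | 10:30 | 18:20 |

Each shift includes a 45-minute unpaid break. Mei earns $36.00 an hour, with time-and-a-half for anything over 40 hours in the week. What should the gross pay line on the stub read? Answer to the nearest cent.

Mon: 08:58–19:07 = 10 h 9 min; less 45 min break → 9 h 24 min
Tue: 07:33–16:25 = 8 h 52 min; less 45 min break → 8 h 7 min
Wed: 09:49–18:31 = 8 h 42 min; less 45 min break → 7 h 57 min
Thu: 08:30–18:54 = 10 h 24 min; less 45 min break → 9 h 39 min
Fri: 10:14–17:57 = 7 h 43 min; less 45 min break → 6 h 58 min
Sat: 10:30–18:20 = 7 h 50 min; less 45 min break → 7 h 5 min
Total worked: 49 h 10 min = 2950 min.
Regular 40 h 0 min = 2400 min at $36.00/h; overtime 9 h 10 min = 550 min at $54.00/h.
Pay = (2400 × $36.00 + 550 × $54.00) ÷ 60 = $1935.00.

$1935.00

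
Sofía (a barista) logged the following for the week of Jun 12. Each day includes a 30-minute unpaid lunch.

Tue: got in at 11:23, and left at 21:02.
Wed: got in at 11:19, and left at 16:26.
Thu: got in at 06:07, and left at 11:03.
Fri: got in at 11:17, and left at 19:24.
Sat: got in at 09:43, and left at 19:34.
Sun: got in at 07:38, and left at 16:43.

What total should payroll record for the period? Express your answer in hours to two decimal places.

43.75 hours

Tue: 11:23–21:02 = 9 h 39 min; less 30 min break → 9 h 9 min
Wed: 11:19–16:26 = 5 h 7 min; less 30 min break → 4 h 37 min
Thu: 06:07–11:03 = 4 h 56 min; less 30 min break → 4 h 26 min
Fri: 11:17–19:24 = 8 h 7 min; less 30 min break → 7 h 37 min
Sat: 09:43–19:34 = 9 h 51 min; less 30 min break → 9 h 21 min
Sun: 07:38–16:43 = 9 h 5 min; less 30 min break → 8 h 35 min
Total: 9 h 9 min + 4 h 37 min + 4 h 26 min + 7 h 37 min + 9 h 21 min + 8 h 35 min = 43 h 45 min.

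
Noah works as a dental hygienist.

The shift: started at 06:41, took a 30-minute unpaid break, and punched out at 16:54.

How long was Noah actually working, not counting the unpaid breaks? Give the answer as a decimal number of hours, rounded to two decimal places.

9.72 hours

The shift: 06:41–16:54 = 10 h 13 min; less 30 min break → 9 h 43 min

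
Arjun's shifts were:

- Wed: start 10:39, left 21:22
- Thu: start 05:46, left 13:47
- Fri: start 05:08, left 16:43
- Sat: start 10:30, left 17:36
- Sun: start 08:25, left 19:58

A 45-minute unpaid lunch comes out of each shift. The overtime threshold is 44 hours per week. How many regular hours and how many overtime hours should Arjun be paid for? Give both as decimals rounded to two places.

Wed: 10:39–21:22 = 10 h 43 min; less 45 min break → 9 h 58 min
Thu: 05:46–13:47 = 8 h 1 min; less 45 min break → 7 h 16 min
Fri: 05:08–16:43 = 11 h 35 min; less 45 min break → 10 h 50 min
Sat: 10:30–17:36 = 7 h 6 min; less 45 min break → 6 h 21 min
Sun: 08:25–19:58 = 11 h 33 min; less 45 min break → 10 h 48 min
Total worked: 45 h 13 min = 45.22 h.
Threshold 44 h → overtime 1 h 13 min, regular 44 h 0 min.

Regular 44.00 hours, overtime 1.22 hours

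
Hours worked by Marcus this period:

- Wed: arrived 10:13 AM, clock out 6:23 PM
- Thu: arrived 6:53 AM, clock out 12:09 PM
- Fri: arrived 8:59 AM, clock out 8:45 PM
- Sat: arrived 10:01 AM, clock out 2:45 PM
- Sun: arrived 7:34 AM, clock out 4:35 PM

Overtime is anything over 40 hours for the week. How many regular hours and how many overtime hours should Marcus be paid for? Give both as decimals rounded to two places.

Wed: 10:13 AM–6:23 PM = 8 h 10 min
Thu: 6:53 AM–12:09 PM = 5 h 16 min
Fri: 8:59 AM–8:45 PM = 11 h 46 min
Sat: 10:01 AM–2:45 PM = 4 h 44 min
Sun: 7:34 AM–4:35 PM = 9 h 1 min
Total worked: 38 h 57 min = 38.95 h.
Threshold 40 h → overtime 0 h 0 min, regular 38 h 57 min.

Regular 38.95 hours, overtime 0.00 hours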